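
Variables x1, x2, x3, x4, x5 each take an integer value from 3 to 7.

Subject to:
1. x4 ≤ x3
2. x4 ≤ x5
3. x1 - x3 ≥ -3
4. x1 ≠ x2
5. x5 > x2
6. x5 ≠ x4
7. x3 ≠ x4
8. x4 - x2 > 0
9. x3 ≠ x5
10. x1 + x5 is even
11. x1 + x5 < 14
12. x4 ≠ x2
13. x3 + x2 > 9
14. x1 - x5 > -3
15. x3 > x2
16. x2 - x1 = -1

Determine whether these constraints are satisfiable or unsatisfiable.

Take x1 = 5, x2 = 4, x3 = 6, x4 = 5, x5 = 7. Then constraint 3: x1 - x3 = -1; constraint 8: x4 - x2 = 1; constraint 11: x1 + x5 = 12, and every other listed constraint is also met.

Satisfiable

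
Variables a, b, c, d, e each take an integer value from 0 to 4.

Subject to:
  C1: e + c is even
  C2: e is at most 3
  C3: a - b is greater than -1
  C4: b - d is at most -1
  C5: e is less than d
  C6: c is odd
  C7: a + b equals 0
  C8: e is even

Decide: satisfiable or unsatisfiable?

Constraint 8 makes e even and constraint 6 makes c odd, so e + c must be odd. Constraint 1 says e + c is even — contradiction.

Unsatisfiable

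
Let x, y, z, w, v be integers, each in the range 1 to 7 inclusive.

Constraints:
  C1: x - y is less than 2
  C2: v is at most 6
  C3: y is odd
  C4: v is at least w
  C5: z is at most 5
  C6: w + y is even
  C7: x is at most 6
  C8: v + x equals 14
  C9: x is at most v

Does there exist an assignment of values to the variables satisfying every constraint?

Unsatisfiable

From constraint 2: v ≤ 6. From constraint 7: x ≤ 6. Hence v + x ≤ 12. But constraint 8 requires v + x = 14, and 14 > 12. Contradiction.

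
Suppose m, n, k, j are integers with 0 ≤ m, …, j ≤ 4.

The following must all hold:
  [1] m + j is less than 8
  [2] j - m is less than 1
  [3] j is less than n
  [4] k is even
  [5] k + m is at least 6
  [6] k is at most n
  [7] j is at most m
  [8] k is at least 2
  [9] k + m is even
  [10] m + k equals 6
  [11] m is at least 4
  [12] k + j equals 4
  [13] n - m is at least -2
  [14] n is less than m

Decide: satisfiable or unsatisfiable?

Satisfiable

One satisfying assignment is m = 4, n = 3, k = 2, j = 2.
For the less obvious constraints — constraint 1: m + j = 6; constraint 2: j - m = -2 — and the others hold by inspection.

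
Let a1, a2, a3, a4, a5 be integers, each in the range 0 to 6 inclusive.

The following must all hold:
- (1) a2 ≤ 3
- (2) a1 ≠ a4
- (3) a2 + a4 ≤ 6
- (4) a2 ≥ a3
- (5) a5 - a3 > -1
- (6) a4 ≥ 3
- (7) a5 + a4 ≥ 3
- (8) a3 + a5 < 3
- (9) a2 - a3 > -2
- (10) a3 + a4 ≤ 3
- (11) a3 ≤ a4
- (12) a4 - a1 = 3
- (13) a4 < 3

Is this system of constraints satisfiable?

Unsatisfiable

From constraint 6: a4 ≥ 3. From constraint 13: a4 ≤ 2. But 2 < 3, so no value of a4 works.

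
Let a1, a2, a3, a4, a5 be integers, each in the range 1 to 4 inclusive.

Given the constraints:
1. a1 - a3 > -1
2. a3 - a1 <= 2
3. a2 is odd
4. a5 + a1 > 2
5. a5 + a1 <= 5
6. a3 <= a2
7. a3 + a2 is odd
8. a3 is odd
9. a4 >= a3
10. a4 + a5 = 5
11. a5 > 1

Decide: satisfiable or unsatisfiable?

Constraint 8 makes a3 odd and constraint 3 makes a2 odd, so a3 + a2 must be even. Constraint 7 says a3 + a2 is odd — contradiction.

Unsatisfiable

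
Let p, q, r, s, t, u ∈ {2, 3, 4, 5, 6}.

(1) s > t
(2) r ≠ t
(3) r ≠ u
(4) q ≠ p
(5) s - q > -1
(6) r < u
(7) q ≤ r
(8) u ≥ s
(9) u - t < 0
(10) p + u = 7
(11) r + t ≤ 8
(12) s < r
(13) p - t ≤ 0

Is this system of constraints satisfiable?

Unsatisfiable

Constraints 1, 6, 9, and 12 give s < r, r < u, u < t, t < s. Chaining: s < r < u < t < s, which forces s < s — impossible.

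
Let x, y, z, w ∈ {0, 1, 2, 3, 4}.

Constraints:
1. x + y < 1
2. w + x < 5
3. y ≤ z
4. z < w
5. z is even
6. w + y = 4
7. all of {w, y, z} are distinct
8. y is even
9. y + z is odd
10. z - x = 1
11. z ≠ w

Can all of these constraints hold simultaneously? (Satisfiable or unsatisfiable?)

Constraint 8 makes y even and constraint 5 makes z even, so y + z must be even. Constraint 9 says y + z is odd — contradiction.

Unsatisfiable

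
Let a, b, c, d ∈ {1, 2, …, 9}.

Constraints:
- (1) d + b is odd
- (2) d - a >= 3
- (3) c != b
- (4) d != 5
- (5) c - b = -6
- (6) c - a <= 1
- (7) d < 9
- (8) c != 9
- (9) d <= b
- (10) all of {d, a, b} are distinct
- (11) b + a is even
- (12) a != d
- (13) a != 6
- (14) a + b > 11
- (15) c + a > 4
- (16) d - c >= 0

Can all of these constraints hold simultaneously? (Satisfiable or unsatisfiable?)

Satisfiable

Take a = 3, b = 9, c = 3, d = 6. Then constraint 2: d - a = 3; constraint 5: c - b = -6, and every other listed constraint is also met.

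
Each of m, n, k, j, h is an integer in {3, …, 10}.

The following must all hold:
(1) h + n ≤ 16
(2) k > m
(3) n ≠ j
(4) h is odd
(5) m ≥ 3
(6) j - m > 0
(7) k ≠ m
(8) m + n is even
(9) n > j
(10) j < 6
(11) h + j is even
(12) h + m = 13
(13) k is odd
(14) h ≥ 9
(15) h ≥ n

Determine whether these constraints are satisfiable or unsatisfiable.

Satisfiable

The assignment m = 4, n = 6, k = 9, j = 5, h = 9 works:
  constraint 1 holds since h + n = 15.
  constraint 6 holds since j - m = 1.
  constraint 12 holds since h + m = 13.
The rest check out directly.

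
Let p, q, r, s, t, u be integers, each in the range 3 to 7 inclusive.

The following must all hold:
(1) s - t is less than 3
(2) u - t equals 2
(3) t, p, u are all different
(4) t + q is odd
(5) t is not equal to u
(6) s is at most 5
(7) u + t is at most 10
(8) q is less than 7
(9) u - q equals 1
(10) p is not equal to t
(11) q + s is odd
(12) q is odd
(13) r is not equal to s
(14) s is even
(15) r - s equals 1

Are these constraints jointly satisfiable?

Try p = 7, q = 5, r = 5, s = 4, t = 4, u = 6.
Check constraint 1: s - t = 0; constraint 2: u - t = 2; constraint 7: u + t = 10. The remaining constraints are straightforward to verify.

Satisfiable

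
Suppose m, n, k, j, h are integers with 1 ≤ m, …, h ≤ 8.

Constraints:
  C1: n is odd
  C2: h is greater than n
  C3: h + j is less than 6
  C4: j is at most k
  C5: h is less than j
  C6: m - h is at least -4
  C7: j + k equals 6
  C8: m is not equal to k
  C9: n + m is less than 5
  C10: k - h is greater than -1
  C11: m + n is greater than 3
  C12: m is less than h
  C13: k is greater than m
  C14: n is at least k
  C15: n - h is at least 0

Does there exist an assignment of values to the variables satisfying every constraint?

Unsatisfiable

Constraints 2, 4, 5, and 14 give k ≤ n, n < h, h < j, j ≤ k. Chaining: k ≤ n < h < j ≤ k, which forces k < k — impossible.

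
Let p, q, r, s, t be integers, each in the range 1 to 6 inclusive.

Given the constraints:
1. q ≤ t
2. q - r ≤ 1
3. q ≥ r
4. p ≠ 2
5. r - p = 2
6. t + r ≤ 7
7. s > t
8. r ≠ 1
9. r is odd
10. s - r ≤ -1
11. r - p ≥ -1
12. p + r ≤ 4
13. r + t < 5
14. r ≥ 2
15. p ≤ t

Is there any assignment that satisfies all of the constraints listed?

Constraints 1, 3, 7, and 10 give r ≤ q, q ≤ t, t < s, s < r. Chaining: r ≤ q ≤ t < s < r, which forces r < r — impossible.

Unsatisfiable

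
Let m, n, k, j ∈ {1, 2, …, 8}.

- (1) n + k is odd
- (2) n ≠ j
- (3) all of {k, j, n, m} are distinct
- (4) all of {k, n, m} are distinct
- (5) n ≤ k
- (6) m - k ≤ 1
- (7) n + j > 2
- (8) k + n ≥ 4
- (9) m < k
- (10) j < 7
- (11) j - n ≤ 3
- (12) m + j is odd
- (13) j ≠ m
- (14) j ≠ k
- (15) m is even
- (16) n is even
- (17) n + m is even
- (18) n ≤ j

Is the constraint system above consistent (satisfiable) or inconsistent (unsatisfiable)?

The assignment m = 4, n = 2, k = 5, j = 3 works:
  constraint 6 holds since m - k = -1.
  constraint 7 holds since n + j = 5.
  constraint 8 holds since k + n = 7.
The rest check out directly.

Satisfiable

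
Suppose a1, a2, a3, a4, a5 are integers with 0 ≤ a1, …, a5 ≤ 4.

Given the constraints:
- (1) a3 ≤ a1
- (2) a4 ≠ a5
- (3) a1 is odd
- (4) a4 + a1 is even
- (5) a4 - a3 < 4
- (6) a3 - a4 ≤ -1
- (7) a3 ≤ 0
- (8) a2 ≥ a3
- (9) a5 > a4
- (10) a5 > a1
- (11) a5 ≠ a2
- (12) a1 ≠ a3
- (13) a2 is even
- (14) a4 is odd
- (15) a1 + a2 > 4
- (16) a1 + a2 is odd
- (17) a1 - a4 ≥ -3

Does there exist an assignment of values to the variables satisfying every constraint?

Satisfiable

Setting (a1, a2, a3, a4, a5) = (1, 4, 0, 1, 2) satisfies everything: constraint 5: a4 - a3 = 1; constraint 6: a3 - a4 = -1, and the others follow.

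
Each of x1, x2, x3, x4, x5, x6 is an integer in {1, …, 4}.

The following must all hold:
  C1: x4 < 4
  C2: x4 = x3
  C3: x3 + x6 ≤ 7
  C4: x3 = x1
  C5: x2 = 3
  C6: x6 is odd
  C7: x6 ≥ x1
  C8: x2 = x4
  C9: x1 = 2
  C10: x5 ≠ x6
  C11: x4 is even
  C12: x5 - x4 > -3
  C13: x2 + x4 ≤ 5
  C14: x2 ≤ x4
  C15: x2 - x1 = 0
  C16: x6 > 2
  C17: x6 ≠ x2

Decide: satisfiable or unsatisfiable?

Constraint 5 fixes x2 = 3 and constraint 9 fixes x1 = 2. Constraints 2, 4, and 8 give x2 = x4 = x3 = x1, so x2 = x1. But 3 ≠ 2 — contradiction.

Unsatisfiable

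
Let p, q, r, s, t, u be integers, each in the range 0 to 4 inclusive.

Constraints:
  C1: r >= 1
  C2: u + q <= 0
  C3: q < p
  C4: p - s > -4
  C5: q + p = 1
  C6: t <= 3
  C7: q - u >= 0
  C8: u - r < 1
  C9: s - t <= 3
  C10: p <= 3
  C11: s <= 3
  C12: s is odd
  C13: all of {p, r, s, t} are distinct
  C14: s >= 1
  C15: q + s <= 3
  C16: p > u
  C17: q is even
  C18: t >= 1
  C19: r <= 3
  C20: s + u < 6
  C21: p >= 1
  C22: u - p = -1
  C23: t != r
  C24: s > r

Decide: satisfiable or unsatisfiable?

Unsatisfiable

Constraints 1, 6, 10, 11, 14, 18, 19, and 21 confine each of p, r, s, t to the 3 values {1, …, 3}.
Constraint 13 requires all 4 of them to be distinct, but only 3 values are available — impossible by the pigeonhole principle.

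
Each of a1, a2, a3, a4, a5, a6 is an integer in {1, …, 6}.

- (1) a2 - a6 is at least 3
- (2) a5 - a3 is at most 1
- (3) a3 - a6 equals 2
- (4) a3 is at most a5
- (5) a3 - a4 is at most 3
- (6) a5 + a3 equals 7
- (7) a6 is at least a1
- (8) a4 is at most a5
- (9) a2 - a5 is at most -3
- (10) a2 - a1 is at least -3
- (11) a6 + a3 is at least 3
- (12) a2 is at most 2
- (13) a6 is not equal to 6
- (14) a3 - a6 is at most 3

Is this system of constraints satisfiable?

Constraints 1, 2, 9, and 14 give a3 − a5 ≥ -1, a5 − a2 ≥ 3, a2 − a6 ≥ 3, a6 − a3 ≥ -3.
Adding all 4 inequalities: the left sides telescope to 0, and the right sides sum to (-1) + 3 + 3 + (-3) = 2. So 0 ≥ 2, which is false.

Unsatisfiable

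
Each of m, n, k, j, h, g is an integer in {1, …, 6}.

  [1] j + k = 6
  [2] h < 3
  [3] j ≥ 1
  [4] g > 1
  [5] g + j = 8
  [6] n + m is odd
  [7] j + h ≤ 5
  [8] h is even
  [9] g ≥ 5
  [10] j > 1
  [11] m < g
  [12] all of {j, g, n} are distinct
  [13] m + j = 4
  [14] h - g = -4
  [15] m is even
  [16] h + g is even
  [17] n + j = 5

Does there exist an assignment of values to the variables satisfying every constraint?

Satisfiable

One satisfying assignment is m = 2, n = 3, k = 4, j = 2, h = 2, g = 6.
For the less obvious constraints — constraint 1: j + k = 6; constraint 5: g + j = 8; constraint 7: j + h = 4 — and the others hold by inspection.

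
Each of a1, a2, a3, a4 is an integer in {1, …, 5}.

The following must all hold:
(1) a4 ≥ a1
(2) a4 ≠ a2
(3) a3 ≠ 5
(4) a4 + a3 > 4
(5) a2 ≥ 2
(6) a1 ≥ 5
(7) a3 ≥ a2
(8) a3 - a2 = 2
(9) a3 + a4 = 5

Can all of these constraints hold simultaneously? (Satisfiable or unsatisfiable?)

Unsatisfiable

From constraints 5 and 7: a3 ≥ a2 ≥ 2. From constraints 1 and 6: a4 ≥ a1 ≥ 5. Hence a3 + a4 ≥ 7. But constraint 9 requires a3 + a4 = 5, and 5 < 7. Contradiction.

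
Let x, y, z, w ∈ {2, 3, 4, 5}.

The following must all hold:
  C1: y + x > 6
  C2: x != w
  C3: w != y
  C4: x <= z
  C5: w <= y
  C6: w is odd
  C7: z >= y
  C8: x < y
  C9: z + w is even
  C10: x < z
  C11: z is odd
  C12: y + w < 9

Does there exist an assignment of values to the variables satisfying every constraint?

Satisfiable

Try x = 4, y = 5, z = 5, w = 3.
Check constraint 1: y + x = 9; constraint 12: y + w = 8. The remaining constraints are straightforward to verify.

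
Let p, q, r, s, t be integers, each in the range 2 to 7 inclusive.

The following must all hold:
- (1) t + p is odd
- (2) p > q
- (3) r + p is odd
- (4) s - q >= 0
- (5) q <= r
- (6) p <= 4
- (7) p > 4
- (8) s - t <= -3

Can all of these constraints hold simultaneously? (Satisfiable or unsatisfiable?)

From constraint 7: p ≥ 5. From constraint 6: p ≤ 4. But 4 < 5, so no value of p works.

Unsatisfiable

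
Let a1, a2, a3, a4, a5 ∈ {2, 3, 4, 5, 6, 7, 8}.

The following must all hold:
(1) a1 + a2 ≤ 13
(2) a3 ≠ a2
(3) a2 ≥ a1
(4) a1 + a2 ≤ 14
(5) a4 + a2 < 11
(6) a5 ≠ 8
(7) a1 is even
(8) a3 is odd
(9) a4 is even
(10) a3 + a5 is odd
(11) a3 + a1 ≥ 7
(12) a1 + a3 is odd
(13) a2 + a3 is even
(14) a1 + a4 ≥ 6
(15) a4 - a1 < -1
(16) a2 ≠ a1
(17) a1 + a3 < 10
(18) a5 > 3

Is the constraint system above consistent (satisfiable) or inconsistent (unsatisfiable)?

Satisfiable

One satisfying assignment is a1 = 4, a2 = 7, a3 = 3, a4 = 2, a5 = 6.
For the less obvious constraints — constraint 1: a1 + a2 = 11; constraint 4: a1 + a2 = 11 — and the others hold by inspection.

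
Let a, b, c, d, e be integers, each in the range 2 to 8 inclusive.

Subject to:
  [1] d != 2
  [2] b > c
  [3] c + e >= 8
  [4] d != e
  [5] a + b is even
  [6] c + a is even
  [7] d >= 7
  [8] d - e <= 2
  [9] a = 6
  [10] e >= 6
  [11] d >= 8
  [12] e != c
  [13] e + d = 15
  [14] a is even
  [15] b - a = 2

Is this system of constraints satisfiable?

Satisfiable

Try a = 6, b = 8, c = 2, d = 8, e = 7.
Check constraint 3: c + e = 9; constraint 8: d - e = 1. The remaining constraints are straightforward to verify.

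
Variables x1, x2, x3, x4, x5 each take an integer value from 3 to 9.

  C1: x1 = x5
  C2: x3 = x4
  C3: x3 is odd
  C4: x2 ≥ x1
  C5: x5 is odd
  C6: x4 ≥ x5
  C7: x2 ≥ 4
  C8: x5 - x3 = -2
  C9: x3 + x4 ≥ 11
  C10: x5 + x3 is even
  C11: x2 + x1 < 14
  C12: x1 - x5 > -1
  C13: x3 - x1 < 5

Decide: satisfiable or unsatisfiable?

Satisfiable

Setting (x1, x2, x3, x4, x5) = (5, 8, 7, 7, 5) satisfies everything: constraint 8: x5 - x3 = -2; constraint 9: x3 + x4 = 14, and the others follow.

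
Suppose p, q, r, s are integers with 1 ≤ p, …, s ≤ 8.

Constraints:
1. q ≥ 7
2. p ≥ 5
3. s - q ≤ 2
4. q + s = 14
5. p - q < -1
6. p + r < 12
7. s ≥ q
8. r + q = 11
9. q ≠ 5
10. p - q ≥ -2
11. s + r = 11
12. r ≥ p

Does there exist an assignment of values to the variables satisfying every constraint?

From constraints 1 and 7: s ≥ q ≥ 7. From constraints 2 and 12: r ≥ p ≥ 5. Hence s + r ≥ 12. But constraint 11 requires s + r = 11, and 11 < 12. Contradiction.

Unsatisfiable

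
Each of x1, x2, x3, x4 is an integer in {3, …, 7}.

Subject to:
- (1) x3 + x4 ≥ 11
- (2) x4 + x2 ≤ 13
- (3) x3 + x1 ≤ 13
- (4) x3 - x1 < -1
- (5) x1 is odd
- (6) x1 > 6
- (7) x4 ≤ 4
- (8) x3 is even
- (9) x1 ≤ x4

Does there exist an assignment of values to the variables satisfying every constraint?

From constraint 6: x1 ≥ 7. From constraints 7 and 9: x1 ≤ x4 and x4 ≤ 4, so x1 ≤ 4. But 4 < 7, so no value of x1 works.

Unsatisfiable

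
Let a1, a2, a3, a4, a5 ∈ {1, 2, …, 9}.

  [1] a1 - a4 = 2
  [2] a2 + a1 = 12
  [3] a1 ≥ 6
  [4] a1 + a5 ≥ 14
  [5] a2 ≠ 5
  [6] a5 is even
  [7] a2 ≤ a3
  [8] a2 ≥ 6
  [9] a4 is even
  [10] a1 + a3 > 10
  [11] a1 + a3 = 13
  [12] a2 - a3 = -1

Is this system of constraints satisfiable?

Satisfiable

Take a1 = 6, a2 = 6, a3 = 7, a4 = 4, a5 = 8. Then constraint 1: a1 - a4 = 2; constraint 2: a2 + a1 = 12; constraint 4: a1 + a5 = 14, and every other listed constraint is also met.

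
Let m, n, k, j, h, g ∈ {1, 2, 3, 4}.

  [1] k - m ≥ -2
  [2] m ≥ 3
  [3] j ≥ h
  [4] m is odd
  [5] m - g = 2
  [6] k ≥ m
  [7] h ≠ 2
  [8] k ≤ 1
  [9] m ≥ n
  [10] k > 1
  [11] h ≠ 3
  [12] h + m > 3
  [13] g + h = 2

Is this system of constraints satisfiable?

Unsatisfiable

From constraint 2: m ≥ 3. From constraints 6 and 8: m ≤ k and k ≤ 1, so m ≤ 1. But 1 < 3, so no value of m works.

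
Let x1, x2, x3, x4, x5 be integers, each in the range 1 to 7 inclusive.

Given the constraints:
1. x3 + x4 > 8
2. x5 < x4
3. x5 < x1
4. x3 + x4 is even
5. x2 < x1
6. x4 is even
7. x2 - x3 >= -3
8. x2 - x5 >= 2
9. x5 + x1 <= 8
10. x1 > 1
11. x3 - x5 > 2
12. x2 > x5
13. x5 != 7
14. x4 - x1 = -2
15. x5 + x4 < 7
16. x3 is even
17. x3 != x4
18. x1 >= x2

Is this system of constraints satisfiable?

Satisfiable

Try x1 = 6, x2 = 5, x3 = 6, x4 = 4, x5 = 1.
Check constraint 1: x3 + x4 = 10; constraint 7: x2 - x3 = -1; constraint 8: x2 - x5 = 4. The remaining constraints are straightforward to verify.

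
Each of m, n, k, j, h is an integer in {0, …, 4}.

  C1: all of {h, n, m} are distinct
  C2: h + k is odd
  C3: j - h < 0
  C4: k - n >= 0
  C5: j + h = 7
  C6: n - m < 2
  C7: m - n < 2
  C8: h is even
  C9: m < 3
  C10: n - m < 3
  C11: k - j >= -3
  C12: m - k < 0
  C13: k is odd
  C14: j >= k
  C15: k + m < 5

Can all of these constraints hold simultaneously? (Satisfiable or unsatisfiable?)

Satisfiable

Try m = 0, n = 1, k = 3, j = 3, h = 4.
Check constraint 3: j - h = -1; constraint 4: k - n = 2. The remaining constraints are straightforward to verify.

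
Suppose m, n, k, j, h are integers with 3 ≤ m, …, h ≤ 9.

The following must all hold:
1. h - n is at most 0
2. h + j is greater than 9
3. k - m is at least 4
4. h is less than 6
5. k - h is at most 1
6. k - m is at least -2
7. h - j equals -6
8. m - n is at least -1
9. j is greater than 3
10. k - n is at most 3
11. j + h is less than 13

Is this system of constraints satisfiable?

Constraints 1, 3, 5, and 8 give n − h ≥ 0, h − k ≥ -1, k − m ≥ 4, m − n ≥ -1.
Adding all 4 inequalities: the left sides telescope to 0, and the right sides sum to 0 + (-1) + 4 + (-1) = 2. So 0 ≥ 2, which is false.

Unsatisfiable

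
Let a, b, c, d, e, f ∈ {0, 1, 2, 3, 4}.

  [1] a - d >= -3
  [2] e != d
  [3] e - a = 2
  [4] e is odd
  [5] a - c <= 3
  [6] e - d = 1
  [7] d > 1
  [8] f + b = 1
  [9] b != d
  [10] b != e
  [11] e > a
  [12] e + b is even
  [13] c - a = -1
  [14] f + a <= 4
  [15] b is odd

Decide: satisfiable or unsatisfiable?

One satisfying assignment is a = 1, b = 1, c = 0, d = 2, e = 3, f = 0.
For the less obvious constraints — constraint 1: a - d = -1; constraint 3: e - a = 2 — and the others hold by inspection.

Satisfiable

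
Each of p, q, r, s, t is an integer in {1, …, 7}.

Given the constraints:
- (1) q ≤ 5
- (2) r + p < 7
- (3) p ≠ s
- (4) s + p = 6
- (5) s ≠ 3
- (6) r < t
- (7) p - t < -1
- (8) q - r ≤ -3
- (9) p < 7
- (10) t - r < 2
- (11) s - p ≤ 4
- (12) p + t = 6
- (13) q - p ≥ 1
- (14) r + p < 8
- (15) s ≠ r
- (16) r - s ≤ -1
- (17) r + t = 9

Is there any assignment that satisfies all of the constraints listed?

Constraints 8, 11, 13, and 16 give q − p ≥ 1, p − s ≥ -4, s − r ≥ 1, r − q ≥ 3.
Adding all 4 inequalities: the left sides telescope to 0, and the right sides sum to 1 + (-4) + 1 + 3 = 1. So 0 ≥ 1, which is false.

Unsatisfiable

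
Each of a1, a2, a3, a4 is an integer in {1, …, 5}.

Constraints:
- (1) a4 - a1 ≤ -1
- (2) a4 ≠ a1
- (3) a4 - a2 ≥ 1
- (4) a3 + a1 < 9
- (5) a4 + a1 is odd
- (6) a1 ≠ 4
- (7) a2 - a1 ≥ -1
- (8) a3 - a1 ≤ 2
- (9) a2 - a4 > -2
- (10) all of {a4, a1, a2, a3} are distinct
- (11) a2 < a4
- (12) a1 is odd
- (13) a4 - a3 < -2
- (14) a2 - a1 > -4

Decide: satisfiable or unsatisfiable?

Constraints 1, 3, and 7 give a4 − a2 ≥ 1, a2 − a1 ≥ -1, a1 − a4 ≥ 1.
Adding all 3 inequalities: the left sides telescope to 0, and the right sides sum to 1 + (-1) + 1 = 1. So 0 ≥ 1, which is false.

Unsatisfiable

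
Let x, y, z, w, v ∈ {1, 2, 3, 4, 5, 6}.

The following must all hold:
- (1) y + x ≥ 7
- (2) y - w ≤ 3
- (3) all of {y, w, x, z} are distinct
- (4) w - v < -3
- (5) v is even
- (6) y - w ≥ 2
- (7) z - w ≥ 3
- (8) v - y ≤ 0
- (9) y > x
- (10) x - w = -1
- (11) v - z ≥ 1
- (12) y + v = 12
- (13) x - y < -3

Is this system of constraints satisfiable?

Constraints 2, 7, 8, and 11 give w − y ≥ -3, y − v ≥ 0, v − z ≥ 1, z − w ≥ 3.
Adding all 4 inequalities: the left sides telescope to 0, and the right sides sum to (-3) + 0 + 1 + 3 = 1. So 0 ≥ 1, which is false.

Unsatisfiable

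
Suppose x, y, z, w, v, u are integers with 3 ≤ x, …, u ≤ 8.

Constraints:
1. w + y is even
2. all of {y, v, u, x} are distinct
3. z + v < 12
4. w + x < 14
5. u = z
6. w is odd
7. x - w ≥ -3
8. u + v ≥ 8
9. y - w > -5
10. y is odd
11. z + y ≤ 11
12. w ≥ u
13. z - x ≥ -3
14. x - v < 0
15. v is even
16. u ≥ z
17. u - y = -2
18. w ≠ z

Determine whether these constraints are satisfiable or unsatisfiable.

Satisfiable

One satisfying assignment is x = 4, y = 5, z = 3, w = 7, v = 6, u = 3.
For the less obvious constraints — constraint 3: z + v = 9; constraint 4: w + x = 11; constraint 7: x - w = -3 — and the others hold by inspection.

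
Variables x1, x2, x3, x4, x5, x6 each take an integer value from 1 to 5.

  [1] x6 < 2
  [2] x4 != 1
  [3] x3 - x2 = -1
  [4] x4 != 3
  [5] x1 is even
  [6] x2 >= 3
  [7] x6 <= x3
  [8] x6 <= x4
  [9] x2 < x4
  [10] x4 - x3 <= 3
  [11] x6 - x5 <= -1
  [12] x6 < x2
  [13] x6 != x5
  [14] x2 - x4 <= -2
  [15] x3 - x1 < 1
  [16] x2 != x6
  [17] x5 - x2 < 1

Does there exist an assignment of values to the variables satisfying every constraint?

Satisfiable

One satisfying assignment is x1 = 2, x2 = 3, x3 = 2, x4 = 5, x5 = 2, x6 = 1.
For the less obvious constraints — constraint 3: x3 - x2 = -1; constraint 10: x4 - x3 = 3; constraint 11: x6 - x5 = -1 — and the others hold by inspection.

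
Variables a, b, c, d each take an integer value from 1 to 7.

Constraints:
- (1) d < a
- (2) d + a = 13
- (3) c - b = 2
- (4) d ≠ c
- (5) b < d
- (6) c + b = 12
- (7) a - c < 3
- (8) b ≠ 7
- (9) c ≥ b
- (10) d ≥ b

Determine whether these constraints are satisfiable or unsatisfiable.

The assignment a = 7, b = 5, c = 7, d = 6 works:
  constraint 2 holds since d + a = 13.
  constraint 3 holds since c - b = 2.
The rest check out directly.

Satisfiable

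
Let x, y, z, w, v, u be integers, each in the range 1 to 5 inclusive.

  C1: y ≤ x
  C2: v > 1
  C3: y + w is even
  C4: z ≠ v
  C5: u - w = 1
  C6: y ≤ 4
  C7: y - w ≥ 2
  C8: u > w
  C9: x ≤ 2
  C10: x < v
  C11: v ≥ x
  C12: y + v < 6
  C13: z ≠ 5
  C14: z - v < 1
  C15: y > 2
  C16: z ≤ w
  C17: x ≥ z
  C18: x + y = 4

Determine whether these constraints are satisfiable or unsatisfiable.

From constraint 15: y ≥ 3. From constraints 1 and 9: y ≤ x and x ≤ 2, so y ≤ 2. But 2 < 3, so no value of y works.

Unsatisfiable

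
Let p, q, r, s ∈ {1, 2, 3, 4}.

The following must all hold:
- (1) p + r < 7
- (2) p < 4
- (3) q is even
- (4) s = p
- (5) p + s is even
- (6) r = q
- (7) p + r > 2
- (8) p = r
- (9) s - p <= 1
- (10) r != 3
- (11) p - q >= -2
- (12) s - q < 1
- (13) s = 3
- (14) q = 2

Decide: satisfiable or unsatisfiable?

Unsatisfiable

Constraint 13 fixes s = 3 and constraint 14 fixes q = 2. Constraints 4, 6, and 8 give s = p = r = q, so s = q. But 3 ≠ 2 — contradiction.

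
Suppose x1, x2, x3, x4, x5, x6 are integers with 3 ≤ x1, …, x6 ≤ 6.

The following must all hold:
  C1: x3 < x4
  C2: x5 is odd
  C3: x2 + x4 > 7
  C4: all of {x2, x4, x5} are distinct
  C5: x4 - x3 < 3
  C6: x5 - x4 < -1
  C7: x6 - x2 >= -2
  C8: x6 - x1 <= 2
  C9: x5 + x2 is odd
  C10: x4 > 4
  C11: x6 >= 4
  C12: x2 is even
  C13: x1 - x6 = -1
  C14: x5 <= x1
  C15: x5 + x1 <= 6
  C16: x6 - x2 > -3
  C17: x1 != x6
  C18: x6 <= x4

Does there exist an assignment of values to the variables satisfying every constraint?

Satisfiable

Take x1 = 3, x2 = 4, x3 = 5, x4 = 6, x5 = 3, x6 = 4. Then constraint 3: x2 + x4 = 10; constraint 5: x4 - x3 = 1, and every other listed constraint is also met.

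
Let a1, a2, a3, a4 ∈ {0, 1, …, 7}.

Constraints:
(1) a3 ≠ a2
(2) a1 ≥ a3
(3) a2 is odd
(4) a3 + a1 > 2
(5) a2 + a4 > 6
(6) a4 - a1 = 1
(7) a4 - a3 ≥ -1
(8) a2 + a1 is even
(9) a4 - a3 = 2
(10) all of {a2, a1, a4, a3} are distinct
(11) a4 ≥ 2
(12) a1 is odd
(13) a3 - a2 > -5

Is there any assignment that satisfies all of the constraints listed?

Satisfiable

Take a1 = 3, a2 = 5, a3 = 2, a4 = 4. Then constraint 4: a3 + a1 = 5; constraint 5: a2 + a4 = 9; constraint 6: a4 - a1 = 1, and every other listed constraint is also met.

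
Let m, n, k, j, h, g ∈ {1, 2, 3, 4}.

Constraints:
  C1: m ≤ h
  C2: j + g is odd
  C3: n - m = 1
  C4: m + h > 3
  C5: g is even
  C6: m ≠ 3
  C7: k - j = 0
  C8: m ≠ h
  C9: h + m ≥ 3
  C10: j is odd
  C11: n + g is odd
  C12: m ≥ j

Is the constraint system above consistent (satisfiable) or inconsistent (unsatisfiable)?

Satisfiable

Setting (m, n, k, j, h, g) = (2, 3, 1, 1, 4, 2) satisfies everything: constraint 3: n - m = 1; constraint 4: m + h = 6; constraint 7: k - j = 0, and the others follow.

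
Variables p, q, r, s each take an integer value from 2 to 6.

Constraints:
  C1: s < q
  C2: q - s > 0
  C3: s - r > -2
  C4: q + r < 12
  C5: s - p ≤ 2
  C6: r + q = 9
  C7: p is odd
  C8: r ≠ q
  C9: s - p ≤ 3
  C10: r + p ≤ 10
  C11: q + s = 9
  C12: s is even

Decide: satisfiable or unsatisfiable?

Satisfiable

Try p = 3, q = 5, r = 4, s = 4.
Check constraint 2: q - s = 1; constraint 3: s - r = 0. The remaining constraints are straightforward to verify.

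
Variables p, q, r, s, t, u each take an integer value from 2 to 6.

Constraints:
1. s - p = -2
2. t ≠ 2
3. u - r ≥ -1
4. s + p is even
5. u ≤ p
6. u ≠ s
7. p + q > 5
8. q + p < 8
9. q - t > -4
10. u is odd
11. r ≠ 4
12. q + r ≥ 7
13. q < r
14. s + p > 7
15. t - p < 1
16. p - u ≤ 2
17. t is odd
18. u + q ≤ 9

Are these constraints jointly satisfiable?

Satisfiable

The assignment p = 5, q = 2, r = 6, s = 3, t = 5, u = 5 works:
  constraint 1 holds since s - p = -2.
  constraint 3 holds since u - r = -1.
  constraint 7 holds since p + q = 7.
The rest check out directly.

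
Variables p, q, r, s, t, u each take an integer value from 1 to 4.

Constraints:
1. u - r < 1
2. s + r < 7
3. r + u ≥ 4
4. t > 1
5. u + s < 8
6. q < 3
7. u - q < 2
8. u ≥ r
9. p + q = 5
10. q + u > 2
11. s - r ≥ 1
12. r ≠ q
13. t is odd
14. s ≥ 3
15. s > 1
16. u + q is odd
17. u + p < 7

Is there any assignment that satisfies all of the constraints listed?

The assignment p = 4, q = 1, r = 2, s = 4, t = 3, u = 2 works:
  constraint 1 holds since u - r = 0.
  constraint 2 holds since s + r = 6.
  constraint 3 holds since r + u = 4.
The rest check out directly.

Satisfiable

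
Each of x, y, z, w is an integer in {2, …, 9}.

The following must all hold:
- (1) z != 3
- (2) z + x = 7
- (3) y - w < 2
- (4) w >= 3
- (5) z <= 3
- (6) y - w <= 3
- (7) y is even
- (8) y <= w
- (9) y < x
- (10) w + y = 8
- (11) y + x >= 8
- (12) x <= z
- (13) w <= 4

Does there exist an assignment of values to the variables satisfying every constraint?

From constraints 8 and 13: y ≤ w ≤ 4. From constraints 5 and 12: x ≤ z ≤ 3. Hence y + x ≤ 7. But constraint 11 requires y + x ≥ 8, and 8 > 7. Contradiction.

Unsatisfiable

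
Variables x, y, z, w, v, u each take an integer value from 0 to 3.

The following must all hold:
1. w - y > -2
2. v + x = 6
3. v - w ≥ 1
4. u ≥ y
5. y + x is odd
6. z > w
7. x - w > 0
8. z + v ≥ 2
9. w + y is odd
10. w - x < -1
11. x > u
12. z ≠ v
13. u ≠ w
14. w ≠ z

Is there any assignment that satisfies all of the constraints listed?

Take x = 3, y = 0, z = 2, w = 1, v = 3, u = 0. Then constraint 1: w - y = 1; constraint 2: v + x = 6; constraint 3: v - w = 2, and every other listed constraint is also met.

Satisfiable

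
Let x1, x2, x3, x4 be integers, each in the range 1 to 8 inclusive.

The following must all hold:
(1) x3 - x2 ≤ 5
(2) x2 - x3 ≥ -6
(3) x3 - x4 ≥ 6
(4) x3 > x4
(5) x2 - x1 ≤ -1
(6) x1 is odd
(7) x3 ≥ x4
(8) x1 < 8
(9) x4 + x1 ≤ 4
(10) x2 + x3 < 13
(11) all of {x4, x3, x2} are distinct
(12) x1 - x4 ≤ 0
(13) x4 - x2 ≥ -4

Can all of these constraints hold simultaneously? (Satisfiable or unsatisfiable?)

Constraints 1, 3, 5, and 12 give x3 − x4 ≥ 6, x4 − x1 ≥ 0, x1 − x2 ≥ 1, x2 − x3 ≥ -5.
Adding all 4 inequalities: the left sides telescope to 0, and the right sides sum to 6 + 0 + 1 + (-5) = 2. So 0 ≥ 2, which is false.

Unsatisfiable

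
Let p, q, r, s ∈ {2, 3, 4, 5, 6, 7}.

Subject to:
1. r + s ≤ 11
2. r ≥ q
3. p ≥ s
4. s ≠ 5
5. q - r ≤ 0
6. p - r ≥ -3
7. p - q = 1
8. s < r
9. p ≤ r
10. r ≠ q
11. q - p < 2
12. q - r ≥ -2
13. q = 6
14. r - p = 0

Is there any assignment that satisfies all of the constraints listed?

Satisfiable

Try p = 7, q = 6, r = 7, s = 3.
Check constraint 1: r + s = 10; constraint 5: q - r = -1; constraint 6: p - r = 0. The remaining constraints are straightforward to verify.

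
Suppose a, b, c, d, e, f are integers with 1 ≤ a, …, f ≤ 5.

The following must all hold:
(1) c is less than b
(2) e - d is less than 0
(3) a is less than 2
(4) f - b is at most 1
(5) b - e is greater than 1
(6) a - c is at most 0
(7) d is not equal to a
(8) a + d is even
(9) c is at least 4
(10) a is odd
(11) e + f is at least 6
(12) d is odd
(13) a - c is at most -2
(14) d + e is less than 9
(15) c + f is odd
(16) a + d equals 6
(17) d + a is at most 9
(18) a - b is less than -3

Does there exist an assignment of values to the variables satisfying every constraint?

Try a = 1, b = 5, c = 4, d = 5, e = 3, f = 3.
Check constraint 2: e - d = -2; constraint 4: f - b = -2. The remaining constraints are straightforward to verify.

Satisfiable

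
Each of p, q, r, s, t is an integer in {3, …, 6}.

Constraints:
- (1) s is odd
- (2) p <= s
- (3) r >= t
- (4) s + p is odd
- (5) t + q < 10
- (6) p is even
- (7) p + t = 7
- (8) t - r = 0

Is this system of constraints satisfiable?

Try p = 4, q = 4, r = 3, s = 5, t = 3.
Check constraint 5: t + q = 7; constraint 7: p + t = 7. The remaining constraints are straightforward to verify.

Satisfiable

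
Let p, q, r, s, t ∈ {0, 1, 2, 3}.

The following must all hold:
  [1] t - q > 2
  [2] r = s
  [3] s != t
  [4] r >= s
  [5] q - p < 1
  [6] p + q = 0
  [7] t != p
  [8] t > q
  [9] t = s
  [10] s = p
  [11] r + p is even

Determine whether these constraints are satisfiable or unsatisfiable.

From constraints 9 and 10, t = s = p, so t = p. But constraint 7 says t ≠ p. Contradiction.

Unsatisfiable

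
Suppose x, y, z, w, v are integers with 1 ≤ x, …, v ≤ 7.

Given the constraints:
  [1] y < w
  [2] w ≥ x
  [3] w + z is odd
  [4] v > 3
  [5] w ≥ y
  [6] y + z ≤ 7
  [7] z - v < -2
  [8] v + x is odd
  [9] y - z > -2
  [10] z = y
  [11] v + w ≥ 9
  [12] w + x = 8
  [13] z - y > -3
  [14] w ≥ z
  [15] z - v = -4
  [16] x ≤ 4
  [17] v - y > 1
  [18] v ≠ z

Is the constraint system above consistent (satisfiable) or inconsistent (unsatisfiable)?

Satisfiable

One satisfying assignment is x = 4, y = 3, z = 3, w = 4, v = 7.
For the less obvious constraints — constraint 6: y + z = 6; constraint 7: z - v = -4; constraint 9: y - z = 0 — and the others hold by inspection.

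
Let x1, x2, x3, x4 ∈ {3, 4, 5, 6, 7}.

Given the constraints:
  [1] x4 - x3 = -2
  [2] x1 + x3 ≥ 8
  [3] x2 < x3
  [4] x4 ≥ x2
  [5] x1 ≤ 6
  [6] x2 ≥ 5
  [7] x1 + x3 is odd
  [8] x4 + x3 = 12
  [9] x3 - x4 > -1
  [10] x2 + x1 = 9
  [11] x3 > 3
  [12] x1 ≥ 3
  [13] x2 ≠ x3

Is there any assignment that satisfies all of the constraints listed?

Satisfiable

The assignment x1 = 4, x2 = 5, x3 = 7, x4 = 5 works:
  constraint 1 holds since x4 - x3 = -2.
  constraint 2 holds since x1 + x3 = 11.
The rest check out directly.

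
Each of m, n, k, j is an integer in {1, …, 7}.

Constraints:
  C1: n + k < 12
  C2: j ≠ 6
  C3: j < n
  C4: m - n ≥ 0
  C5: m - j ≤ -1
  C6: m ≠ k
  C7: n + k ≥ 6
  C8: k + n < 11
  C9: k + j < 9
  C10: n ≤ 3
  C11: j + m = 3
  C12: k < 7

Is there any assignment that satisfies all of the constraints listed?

Unsatisfiable

Constraints 3, 4, and 5 give m < j, j < n, n ≤ m. Chaining: m < j < n ≤ m, which forces m < m — impossible.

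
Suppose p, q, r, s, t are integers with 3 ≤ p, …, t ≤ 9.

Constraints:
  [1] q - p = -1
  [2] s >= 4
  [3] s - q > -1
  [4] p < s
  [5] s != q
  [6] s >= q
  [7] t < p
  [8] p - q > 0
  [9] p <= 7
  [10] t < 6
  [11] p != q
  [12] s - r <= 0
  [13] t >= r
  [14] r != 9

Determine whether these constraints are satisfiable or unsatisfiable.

Unsatisfiable

Constraints 4, 7, 12, and 13 give p < s, s ≤ r, r ≤ t, t < p. Chaining: p < s ≤ r ≤ t < p, which forces p < p — impossible.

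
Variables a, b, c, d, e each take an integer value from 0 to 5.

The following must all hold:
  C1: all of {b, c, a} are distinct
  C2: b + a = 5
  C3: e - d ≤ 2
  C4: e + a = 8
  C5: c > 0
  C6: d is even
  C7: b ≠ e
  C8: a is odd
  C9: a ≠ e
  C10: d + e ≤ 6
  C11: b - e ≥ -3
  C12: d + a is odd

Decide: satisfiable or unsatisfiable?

Satisfiable

The assignment a = 5, b = 0, c = 3, d = 2, e = 3 works:
  constraint 2 holds since b + a = 5.
  constraint 3 holds since e - d = 1.
The rest check out directly.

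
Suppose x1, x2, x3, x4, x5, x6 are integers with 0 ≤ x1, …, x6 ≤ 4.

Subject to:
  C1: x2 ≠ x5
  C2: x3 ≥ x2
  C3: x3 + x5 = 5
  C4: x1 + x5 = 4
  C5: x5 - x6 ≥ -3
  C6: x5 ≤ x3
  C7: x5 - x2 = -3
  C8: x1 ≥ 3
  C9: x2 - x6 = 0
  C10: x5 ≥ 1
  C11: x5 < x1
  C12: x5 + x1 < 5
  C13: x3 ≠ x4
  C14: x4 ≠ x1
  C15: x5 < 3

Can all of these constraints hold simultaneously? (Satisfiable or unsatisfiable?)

Setting (x1, x2, x3, x4, x5, x6) = (3, 4, 4, 1, 1, 4) satisfies everything: constraint 3: x3 + x5 = 5; constraint 4: x1 + x5 = 4; constraint 5: x5 - x6 = -3, and the others follow.

Satisfiable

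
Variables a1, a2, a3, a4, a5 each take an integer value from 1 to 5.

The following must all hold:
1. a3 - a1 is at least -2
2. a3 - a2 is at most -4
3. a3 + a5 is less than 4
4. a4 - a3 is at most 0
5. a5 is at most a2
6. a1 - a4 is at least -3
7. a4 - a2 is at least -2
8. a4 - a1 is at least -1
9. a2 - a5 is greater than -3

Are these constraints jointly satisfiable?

Unsatisfiable

Constraints 2, 4, and 7 give a3 − a4 ≥ 0, a4 − a2 ≥ -2, a2 − a3 ≥ 4.
Adding all 3 inequalities: the left sides telescope to 0, and the right sides sum to 0 + (-2) + 4 = 2. So 0 ≥ 2, which is false.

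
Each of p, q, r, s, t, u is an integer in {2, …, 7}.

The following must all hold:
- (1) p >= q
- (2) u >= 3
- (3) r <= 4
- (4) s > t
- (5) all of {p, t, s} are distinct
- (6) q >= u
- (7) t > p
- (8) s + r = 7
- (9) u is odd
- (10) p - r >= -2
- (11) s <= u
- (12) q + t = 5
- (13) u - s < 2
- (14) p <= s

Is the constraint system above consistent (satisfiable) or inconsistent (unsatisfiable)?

Unsatisfiable

Constraints 1, 4, 6, 7, and 11 give p < t, t < s, s ≤ u, u ≤ q, q ≤ p. Chaining: p < t < s ≤ u ≤ q ≤ p, which forces p < p — impossible.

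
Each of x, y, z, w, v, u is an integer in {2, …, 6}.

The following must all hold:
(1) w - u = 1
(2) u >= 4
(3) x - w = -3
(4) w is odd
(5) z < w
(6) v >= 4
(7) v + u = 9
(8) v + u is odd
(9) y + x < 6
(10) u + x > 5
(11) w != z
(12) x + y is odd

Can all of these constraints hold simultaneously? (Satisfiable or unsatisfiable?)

Satisfiable

Take x = 2, y = 3, z = 3, w = 5, v = 5, u = 4. Then constraint 1: w - u = 1; constraint 3: x - w = -3, and every other listed constraint is also met.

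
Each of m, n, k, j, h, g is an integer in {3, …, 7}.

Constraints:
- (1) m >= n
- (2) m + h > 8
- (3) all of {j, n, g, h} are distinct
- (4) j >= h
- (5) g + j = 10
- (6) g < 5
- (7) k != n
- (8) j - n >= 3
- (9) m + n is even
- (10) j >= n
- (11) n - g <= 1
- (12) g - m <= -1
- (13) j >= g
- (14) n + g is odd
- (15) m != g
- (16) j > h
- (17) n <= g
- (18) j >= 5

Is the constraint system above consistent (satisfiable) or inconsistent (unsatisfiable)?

Satisfiable

Take m = 5, n = 3, k = 4, j = 6, h = 5, g = 4. Then constraint 2: m + h = 10; constraint 5: g + j = 10, and every other listed constraint is also met.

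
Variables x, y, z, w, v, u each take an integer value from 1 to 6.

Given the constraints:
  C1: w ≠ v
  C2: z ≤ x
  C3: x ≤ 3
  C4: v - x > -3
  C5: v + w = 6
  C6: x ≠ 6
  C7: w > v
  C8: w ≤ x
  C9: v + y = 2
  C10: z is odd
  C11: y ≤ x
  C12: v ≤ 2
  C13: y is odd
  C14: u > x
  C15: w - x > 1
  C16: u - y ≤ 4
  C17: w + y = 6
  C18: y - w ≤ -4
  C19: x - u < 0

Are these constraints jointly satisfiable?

From constraint 12: v ≤ 2. From constraints 3 and 8: w ≤ x ≤ 3. Hence v + w ≤ 5. But constraint 5 requires v + w = 6, and 6 > 5. Contradiction.

Unsatisfiable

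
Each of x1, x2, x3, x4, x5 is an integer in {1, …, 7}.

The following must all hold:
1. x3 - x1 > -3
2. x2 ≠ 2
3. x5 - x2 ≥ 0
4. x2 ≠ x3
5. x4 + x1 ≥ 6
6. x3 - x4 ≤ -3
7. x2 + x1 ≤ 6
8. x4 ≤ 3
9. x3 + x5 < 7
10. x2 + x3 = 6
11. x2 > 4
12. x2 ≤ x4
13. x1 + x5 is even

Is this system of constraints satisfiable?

From constraint 11: x2 ≥ 5. From constraints 8 and 12: x2 ≤ x4 and x4 ≤ 3, so x2 ≤ 3. But 3 < 5, so no value of x2 works.

Unsatisfiable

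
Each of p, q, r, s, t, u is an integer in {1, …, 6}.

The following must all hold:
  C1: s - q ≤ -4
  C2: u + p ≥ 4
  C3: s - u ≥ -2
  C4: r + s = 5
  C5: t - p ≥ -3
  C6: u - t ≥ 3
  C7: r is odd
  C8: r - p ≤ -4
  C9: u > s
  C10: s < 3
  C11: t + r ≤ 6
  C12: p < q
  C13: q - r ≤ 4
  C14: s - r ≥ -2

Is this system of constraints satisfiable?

Constraints 1, 3, 5, 6, 8, and 13 give t − p ≥ -3, p − r ≥ 4, r − q ≥ -4, q − s ≥ 4, s − u ≥ -2, u − t ≥ 3.
Adding all 6 inequalities: the left sides telescope to 0, and the right sides sum to (-3) + 4 + (-4) + 4 + (-2) + 3 = 2. So 0 ≥ 2, which is false.

Unsatisfiable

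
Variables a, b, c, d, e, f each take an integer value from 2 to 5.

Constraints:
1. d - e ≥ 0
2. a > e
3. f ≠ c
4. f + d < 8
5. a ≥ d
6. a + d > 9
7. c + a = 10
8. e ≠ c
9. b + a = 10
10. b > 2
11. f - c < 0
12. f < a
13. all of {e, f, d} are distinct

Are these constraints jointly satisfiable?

Satisfiable

One satisfying assignment is a = 5, b = 5, c = 5, d = 5, e = 4, f = 2.
For the less obvious constraints — constraint 1: d - e = 1; constraint 4: f + d = 7 — and the others hold by inspection.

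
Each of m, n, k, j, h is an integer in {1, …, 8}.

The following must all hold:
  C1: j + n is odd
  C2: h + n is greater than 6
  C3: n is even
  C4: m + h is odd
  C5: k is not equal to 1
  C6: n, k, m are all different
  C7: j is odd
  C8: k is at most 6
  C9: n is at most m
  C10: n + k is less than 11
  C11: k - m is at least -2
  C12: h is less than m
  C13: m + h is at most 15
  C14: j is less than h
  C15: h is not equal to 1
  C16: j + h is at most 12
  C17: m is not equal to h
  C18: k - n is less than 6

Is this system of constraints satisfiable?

Satisfiable

One satisfying assignment is m = 8, n = 2, k = 6, j = 5, h = 7.
For the less obvious constraints — constraint 2: h + n = 9; constraint 10: n + k = 8 — and the others hold by inspection.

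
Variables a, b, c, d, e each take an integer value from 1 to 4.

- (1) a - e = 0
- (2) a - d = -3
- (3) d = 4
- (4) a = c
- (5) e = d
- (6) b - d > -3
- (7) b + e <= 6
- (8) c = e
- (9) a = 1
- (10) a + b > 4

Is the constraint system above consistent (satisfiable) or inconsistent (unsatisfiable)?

Unsatisfiable

Constraint 9 fixes a = 1 and constraint 3 fixes d = 4. Constraints 4, 5, and 8 give a = c = e = d, so a = d. But 1 ≠ 4 — contradiction.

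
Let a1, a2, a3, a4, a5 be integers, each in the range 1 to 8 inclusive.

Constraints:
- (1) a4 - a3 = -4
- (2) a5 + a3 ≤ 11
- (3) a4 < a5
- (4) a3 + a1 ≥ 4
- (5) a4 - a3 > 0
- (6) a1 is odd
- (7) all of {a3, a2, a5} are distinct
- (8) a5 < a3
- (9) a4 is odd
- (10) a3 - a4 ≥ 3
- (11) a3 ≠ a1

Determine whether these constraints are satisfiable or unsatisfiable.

Constraints 3, 5, and 8 give a3 < a4, a4 < a5, a5 < a3. Chaining: a3 < a4 < a5 < a3, which forces a3 < a3 — impossible.

Unsatisfiable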